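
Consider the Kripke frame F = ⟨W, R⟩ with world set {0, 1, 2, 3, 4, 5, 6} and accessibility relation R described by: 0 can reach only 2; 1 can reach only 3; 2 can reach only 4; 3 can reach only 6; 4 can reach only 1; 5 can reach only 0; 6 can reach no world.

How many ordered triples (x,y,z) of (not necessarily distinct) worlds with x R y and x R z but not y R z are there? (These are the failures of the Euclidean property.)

6

Enumerating: (0,2,2), (1,3,3), (2,4,4), (3,6,6), (4,1,1), (5,0,0).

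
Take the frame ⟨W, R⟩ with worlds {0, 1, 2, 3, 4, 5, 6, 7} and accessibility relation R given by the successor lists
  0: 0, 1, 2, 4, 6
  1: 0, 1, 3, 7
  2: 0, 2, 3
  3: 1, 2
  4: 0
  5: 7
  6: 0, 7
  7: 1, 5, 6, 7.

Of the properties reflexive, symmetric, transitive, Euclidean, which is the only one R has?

symmetric

Reflexive: no — 3 is not related to itself.
Symmetric: yes — every pair in R has its reverse in R.
Transitive: no — 0 R 1 and 1 R 3, but not 0 R 3.
Euclidean: no — 0 R 1 and 0 R 2, but not 1 R 2.
Only symmetric holds.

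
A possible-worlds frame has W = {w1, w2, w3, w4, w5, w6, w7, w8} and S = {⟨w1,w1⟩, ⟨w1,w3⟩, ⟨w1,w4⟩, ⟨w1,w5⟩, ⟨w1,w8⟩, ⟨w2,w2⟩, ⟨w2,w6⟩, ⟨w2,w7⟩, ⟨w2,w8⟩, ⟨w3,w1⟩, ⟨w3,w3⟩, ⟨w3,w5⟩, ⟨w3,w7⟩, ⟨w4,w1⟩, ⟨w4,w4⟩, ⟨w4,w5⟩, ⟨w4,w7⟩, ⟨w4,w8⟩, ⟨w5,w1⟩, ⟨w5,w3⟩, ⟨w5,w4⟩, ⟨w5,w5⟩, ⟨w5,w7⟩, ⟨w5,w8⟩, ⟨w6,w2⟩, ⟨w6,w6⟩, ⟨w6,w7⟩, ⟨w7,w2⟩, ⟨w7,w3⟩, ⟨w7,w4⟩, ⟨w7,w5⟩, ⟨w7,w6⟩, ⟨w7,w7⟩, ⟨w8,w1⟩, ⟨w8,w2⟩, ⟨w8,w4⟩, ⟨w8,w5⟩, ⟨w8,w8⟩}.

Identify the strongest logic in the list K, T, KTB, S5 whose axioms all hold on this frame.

KTB

Reflexive (axiom T): yes — every world is S-related to itself.
Symmetric (axiom B): yes — every pair in S has its reverse in S.
Euclidean (axiom 5): no — w1 S w3 and w1 S w4, but not w3 S w4.
So F validates K, T, KTB; S5 would additionally require S to be Euclidean. The strongest is KTB.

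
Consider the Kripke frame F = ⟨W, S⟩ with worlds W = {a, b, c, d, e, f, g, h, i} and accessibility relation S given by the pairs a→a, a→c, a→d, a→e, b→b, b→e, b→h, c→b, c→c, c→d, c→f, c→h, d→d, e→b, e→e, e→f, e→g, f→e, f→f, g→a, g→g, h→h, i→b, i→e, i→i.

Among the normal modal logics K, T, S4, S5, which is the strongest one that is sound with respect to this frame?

T

Reflexive (axiom T): yes — every world is S-related to itself.
Transitive (axiom 4): no — a S c and c S b, but not a S b.
Euclidean (axiom 5): no — a S c and a S e, but not c S e.
So F validates K, T; S4 would additionally require S to be transitive. The strongest is T.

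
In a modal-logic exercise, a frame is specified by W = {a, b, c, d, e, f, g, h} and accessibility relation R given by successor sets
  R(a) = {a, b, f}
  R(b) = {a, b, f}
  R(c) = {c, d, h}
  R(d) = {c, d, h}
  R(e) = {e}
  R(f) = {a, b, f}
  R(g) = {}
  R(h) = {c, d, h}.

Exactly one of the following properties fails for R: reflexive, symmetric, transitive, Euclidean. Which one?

Reflexive: no — g is not related to itself.
Symmetric: yes — every pair in R has its reverse in R.
Transitive: yes — every two-step R-path is closed by a direct edge.
Euclidean: yes — any two successors of a common world are R-related.
Only reflexive fails.

reflexive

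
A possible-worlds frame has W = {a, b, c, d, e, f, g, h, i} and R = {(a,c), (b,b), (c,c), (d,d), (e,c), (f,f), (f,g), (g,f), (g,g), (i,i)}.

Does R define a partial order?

No

Reflexive: no — a is not related to itself.
Transitive: yes — every two-step R-path is closed by a direct edge.
Antisymmetric: no — f R g and g R f with f ≠ g.
So R is not a partial order.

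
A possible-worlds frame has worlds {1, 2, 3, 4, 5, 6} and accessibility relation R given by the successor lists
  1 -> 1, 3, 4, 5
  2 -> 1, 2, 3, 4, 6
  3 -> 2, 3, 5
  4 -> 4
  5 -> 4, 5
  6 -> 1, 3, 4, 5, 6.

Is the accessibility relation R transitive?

Transitive: no — 1 R 3 and 3 R 2, but not 1 R 2.

No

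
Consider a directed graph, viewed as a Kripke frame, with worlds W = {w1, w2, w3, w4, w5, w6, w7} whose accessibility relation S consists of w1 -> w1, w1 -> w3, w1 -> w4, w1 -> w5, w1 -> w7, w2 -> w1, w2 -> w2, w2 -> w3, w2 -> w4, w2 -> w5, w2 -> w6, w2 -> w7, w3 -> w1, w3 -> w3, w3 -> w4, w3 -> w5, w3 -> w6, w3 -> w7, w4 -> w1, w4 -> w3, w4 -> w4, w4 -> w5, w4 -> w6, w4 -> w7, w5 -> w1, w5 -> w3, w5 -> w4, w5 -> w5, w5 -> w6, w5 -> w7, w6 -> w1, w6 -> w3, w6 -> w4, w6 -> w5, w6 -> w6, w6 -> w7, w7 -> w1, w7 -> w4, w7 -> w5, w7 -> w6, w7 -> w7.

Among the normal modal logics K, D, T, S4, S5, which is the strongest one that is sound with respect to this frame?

T

Serial (axiom D): yes — every world has a successor (e.g. w1 S w1).
Reflexive (axiom T): yes — every world is S-related to itself.
Transitive (axiom 4): no — w1 S w3 and w3 S w6, but not w1 S w6.
Euclidean (axiom 5): no — w1 S w7 and w1 S w3, but not w7 S w3.
So F validates K, D, T; S4 would additionally require S to be transitive. The strongest is T.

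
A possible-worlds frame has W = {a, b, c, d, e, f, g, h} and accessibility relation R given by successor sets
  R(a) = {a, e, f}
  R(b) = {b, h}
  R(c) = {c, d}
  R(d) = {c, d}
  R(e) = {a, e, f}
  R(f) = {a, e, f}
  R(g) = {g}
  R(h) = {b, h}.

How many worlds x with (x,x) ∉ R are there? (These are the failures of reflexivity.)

0

R is reflexive; there are no such worlds.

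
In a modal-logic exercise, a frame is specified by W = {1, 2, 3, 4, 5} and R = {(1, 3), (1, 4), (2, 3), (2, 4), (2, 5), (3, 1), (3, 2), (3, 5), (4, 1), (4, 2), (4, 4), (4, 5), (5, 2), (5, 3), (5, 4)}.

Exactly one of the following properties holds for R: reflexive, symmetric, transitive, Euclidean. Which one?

Reflexive: no — 1 is not related to itself.
Symmetric: yes — every pair in R has its reverse in R.
Transitive: no — 1 R 3 and 3 R 2, but not 1 R 2.
Euclidean: no — 1 R 3 and 1 R 4, but not 3 R 4.
Only symmetric holds.

symmetric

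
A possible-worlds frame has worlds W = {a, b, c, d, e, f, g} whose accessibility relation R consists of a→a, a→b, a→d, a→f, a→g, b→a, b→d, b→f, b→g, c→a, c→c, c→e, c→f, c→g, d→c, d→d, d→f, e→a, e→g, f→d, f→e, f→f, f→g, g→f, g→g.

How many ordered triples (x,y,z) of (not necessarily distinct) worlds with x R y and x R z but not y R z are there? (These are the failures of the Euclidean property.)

34

Enumerating: (a,b,b), (a,d,a), (a,d,b), (a,d,g), (a,f,a), (a,f,b), (a,g,a), (a,g,b), (a,g,d), (b,d,a), (b,d,g), (b,f,a), … and 22 more.
Total: 34.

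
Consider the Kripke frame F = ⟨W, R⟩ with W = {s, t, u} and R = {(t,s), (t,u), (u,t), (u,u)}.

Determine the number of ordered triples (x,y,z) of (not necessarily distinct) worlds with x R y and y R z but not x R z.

2

Enumerating: (t,u,t), (u,t,s).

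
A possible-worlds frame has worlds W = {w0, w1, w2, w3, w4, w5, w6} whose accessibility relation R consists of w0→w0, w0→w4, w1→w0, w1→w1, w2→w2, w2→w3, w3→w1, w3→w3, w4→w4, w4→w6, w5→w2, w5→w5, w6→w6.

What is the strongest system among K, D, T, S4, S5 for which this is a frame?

Serial (axiom D): yes — every world has a successor (e.g. w0 R w0).
Reflexive (axiom T): yes — every world is R-related to itself.
Transitive (axiom 4): no — w0 R w4 and w4 R w6, but not w0 R w6.
Euclidean (axiom 5): no — w0 R w4 and w0 R w0, but not w4 R w0.
So F validates K, D, T; S4 would additionally require R to be transitive. The strongest is T.

T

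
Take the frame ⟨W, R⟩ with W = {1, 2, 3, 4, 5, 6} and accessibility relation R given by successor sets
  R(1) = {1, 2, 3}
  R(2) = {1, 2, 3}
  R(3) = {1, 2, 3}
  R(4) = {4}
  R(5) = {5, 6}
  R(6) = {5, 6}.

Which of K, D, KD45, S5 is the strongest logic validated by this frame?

Serial (axiom D): yes — every world has a successor (e.g. 1 R 1).
Euclidean (axiom 5): yes — any two successors of a common world are R-related.
Transitive (axiom 4): yes — every two-step R-path is closed by a direct edge.
Reflexive (axiom T): yes — every world is R-related to itself.
So F validates K, D, KD45, S5. The strongest is S5.

S5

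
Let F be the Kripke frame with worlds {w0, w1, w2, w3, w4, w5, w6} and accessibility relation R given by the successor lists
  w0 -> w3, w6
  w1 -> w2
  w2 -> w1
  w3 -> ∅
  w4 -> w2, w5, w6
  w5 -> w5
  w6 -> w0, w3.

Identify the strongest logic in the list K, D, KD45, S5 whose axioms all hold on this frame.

Serial (axiom D): no — w3 has no R-successor.
Euclidean (axiom 5): no — w0 R w3 and w0 R w6, but not w3 R w6.
Transitive (axiom 4): no — w4 R w2 and w2 R w1, but not w4 R w1.
Reflexive (axiom T): no — w0 is not related to itself.
So F validates K; D would additionally require R to be serial. The strongest is K.

K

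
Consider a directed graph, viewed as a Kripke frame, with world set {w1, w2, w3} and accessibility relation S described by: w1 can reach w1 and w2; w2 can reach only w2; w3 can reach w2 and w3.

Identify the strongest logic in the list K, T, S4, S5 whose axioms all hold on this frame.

S4

Reflexive (axiom T): yes — every world is S-related to itself.
Transitive (axiom 4): yes — every two-step S-path is closed by a direct edge.
Euclidean (axiom 5): no — w1 S w2 and w1 S w1, but not w2 S w1.
So F validates K, T, S4; S5 would additionally require S to be Euclidean. The strongest is S4.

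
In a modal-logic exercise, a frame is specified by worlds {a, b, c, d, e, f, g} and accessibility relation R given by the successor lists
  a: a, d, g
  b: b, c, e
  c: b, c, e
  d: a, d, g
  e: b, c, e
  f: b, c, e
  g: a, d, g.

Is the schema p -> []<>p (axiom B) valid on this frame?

Axiom B corresponds to the accessibility relation being symmetric.
Symmetric: no — f R b but not b R f.

No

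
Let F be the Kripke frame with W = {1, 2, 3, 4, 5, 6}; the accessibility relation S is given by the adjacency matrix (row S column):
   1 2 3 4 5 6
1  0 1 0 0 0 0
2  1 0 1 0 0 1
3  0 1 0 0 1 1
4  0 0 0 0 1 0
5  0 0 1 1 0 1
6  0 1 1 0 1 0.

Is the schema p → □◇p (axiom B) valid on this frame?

The schema B characterises exactly the symmetric frames.
Symmetric: yes — every pair in S has its reverse in S.

Yes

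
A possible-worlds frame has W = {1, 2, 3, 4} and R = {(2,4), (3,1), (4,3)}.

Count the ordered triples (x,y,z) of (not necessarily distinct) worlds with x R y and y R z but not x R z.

Enumerating: (2,4,3), (4,3,1).

2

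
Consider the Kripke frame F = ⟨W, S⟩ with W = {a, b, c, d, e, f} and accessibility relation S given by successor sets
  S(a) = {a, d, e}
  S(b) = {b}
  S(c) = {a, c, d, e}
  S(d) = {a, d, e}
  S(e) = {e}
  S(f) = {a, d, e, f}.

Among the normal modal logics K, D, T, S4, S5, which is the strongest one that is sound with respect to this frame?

S4

Serial (axiom D): yes — every world has a successor (e.g. a S a).
Reflexive (axiom T): yes — every world is S-related to itself.
Transitive (axiom 4): yes — every two-step S-path is closed by a direct edge.
Euclidean (axiom 5): no — a S e and a S d, but not e S d.
So F validates K, D, T, S4; S5 would additionally require S to be Euclidean. The strongest is S4.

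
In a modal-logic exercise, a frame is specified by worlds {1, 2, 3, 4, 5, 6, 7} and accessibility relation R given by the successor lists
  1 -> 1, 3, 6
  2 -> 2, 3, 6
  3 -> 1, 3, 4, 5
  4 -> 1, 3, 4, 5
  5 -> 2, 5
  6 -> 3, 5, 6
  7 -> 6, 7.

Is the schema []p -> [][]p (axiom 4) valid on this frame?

No

The schema 4 characterises exactly the transitive frames.
Transitive: no — 1 R 3 and 3 R 4, but not 1 R 4.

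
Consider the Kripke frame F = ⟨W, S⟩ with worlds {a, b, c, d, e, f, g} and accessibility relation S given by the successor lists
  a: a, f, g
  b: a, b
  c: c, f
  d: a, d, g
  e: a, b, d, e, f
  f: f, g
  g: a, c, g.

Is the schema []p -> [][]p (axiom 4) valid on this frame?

The schema 4 characterises exactly the transitive frames.
Transitive: no — a S g and g S c, but not a S c.

No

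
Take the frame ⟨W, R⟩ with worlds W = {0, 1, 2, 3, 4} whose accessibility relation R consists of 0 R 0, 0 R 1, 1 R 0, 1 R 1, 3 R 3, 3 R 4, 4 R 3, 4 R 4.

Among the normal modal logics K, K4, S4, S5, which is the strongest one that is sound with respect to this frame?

Transitive (axiom 4): yes — every two-step R-path is closed by a direct edge.
Reflexive (axiom T): no — 2 is not related to itself.
Euclidean (axiom 5): yes — any two successors of a common world are R-related.
So F validates K, K4; S4 would additionally require R to be reflexive. The strongest is K4.

K4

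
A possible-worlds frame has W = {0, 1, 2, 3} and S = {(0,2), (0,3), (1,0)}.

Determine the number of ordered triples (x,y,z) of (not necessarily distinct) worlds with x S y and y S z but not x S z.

2

Enumerating: (1,0,2), (1,0,3).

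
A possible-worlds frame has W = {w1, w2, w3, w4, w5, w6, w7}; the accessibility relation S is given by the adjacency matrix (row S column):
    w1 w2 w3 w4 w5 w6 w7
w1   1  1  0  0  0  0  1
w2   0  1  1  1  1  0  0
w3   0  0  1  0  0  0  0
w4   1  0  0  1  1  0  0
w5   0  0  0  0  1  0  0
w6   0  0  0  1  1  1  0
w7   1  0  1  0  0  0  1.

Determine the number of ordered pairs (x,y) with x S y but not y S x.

9

Enumerating: (w1,w2), (w2,w3), (w2,w4), (w2,w5), (w4,w1), (w4,w5), (w6,w4), (w6,w5), (w7,w3).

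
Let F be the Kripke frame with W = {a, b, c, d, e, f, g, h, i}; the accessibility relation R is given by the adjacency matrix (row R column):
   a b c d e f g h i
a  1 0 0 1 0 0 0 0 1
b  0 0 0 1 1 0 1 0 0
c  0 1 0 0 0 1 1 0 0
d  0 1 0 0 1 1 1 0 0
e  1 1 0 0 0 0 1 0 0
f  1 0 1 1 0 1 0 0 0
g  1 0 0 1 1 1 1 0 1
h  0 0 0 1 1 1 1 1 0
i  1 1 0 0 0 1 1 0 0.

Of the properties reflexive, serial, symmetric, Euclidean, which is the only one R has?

Reflexive: no — b is not related to itself.
Serial: yes — every world has a successor (e.g. a R a).
Symmetric: no — a R d but not d R a.
Euclidean: no — a R d and a R i, but not d R i.
Only serial holds.

serial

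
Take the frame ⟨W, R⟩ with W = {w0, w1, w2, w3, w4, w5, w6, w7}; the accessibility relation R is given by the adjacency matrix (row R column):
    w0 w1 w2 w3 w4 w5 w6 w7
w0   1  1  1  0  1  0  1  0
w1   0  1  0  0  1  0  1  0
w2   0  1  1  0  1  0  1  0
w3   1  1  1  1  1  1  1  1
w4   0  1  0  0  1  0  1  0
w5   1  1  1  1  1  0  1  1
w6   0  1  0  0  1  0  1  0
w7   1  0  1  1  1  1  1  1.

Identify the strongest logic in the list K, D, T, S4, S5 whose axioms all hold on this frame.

Serial (axiom D): yes — every world has a successor (e.g. w0 R w0).
Reflexive (axiom T): no — w5 is not related to itself.
Transitive (axiom 4): no — w7 R w0 and w0 R w1, but not w7 R w1.
Euclidean (axiom 5): no — w0 R w1 and w0 R w2, but not w1 R w2.
So F validates K, D; T would additionally require R to be reflexive. The strongest is D.

D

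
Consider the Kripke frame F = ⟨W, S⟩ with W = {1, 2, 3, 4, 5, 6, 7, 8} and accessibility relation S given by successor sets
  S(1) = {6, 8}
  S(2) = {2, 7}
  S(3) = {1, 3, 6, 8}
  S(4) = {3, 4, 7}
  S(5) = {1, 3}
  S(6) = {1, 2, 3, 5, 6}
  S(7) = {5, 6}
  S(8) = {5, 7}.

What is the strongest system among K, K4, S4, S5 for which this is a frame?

K

Transitive (axiom 4): no — 1 S 6 and 6 S 2, but not 1 S 2.
Reflexive (axiom T): no — 1 is not related to itself.
Euclidean (axiom 5): no — 1 S 6 and 1 S 8, but not 6 S 8.
So F validates K; K4 would additionally require S to be transitive. The strongest is K.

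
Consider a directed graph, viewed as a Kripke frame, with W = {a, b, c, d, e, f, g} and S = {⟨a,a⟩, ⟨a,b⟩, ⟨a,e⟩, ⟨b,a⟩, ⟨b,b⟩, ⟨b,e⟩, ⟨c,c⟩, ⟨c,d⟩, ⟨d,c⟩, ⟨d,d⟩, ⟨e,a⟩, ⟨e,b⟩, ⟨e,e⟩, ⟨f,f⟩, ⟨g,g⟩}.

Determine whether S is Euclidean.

Euclidean: yes — any two successors of a common world are S-related.

Yes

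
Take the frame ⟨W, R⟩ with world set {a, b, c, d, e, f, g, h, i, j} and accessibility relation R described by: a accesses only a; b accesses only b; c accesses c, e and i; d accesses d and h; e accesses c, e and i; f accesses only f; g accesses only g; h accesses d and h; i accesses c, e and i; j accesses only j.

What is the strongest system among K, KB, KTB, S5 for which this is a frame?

Symmetric (axiom B): yes — every pair in R has its reverse in R.
Reflexive (axiom T): yes — every world is R-related to itself.
Euclidean (axiom 5): yes — any two successors of a common world are R-related.
So F validates K, KB, KTB, S5. The strongest is S5.

S5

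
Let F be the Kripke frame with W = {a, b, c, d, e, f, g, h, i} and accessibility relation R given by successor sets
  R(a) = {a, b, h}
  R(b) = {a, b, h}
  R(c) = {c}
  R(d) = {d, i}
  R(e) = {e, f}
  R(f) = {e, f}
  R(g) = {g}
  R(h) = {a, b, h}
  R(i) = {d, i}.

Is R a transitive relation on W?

Transitive: yes — every two-step R-path is closed by a direct edge.

Yes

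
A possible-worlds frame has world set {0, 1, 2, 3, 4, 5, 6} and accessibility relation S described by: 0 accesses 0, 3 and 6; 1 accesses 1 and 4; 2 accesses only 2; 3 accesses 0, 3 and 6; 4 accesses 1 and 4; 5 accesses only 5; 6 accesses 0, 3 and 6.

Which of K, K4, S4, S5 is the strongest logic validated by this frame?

S5

Transitive (axiom 4): yes — every two-step S-path is closed by a direct edge.
Reflexive (axiom T): yes — every world is S-related to itself.
Euclidean (axiom 5): yes — any two successors of a common world are S-related.
So F validates K, K4, S4, S5. The strongest is S5.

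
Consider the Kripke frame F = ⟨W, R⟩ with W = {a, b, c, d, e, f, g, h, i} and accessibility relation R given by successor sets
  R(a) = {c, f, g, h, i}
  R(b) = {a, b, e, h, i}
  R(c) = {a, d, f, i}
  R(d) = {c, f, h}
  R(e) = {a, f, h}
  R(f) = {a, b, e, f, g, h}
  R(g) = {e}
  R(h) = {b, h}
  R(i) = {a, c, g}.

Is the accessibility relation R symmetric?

No

Symmetric: no — a R g but not g R a.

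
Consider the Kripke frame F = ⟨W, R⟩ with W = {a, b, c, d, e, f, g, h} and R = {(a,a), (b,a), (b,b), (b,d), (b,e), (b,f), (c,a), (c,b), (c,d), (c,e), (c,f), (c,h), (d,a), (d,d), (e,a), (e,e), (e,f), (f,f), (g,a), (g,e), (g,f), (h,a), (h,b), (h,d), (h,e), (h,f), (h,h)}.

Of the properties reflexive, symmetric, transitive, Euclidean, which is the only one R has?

transitive

Reflexive: no — c is not related to itself.
Symmetric: no — b R a but not a R b.
Transitive: yes — every two-step R-path is closed by a direct edge.
Euclidean: no — b R a and b R d, but not a R d.
Only transitive holds.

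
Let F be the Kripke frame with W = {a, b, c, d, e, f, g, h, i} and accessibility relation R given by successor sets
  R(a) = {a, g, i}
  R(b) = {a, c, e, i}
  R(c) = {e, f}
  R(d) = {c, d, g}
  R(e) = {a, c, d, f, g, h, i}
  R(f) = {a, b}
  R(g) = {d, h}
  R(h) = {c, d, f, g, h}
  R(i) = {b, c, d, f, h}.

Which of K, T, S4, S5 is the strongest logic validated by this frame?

K

Reflexive (axiom T): no — b is not related to itself.
Transitive (axiom 4): no — a R g and g R d, but not a R d.
Euclidean (axiom 5): no — a R g and a R i, but not g R i.
So F validates K; T would additionally require R to be reflexive. The strongest is K.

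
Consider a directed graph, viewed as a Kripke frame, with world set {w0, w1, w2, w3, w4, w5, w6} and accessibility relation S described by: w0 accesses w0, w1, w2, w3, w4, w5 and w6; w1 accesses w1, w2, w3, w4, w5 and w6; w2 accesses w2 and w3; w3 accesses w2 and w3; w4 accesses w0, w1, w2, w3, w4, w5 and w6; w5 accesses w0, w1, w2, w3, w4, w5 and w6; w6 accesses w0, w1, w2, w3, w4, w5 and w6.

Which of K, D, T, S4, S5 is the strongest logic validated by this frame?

Serial (axiom D): yes — every world has a successor (e.g. w0 S w0).
Reflexive (axiom T): yes — every world is S-related to itself.
Transitive (axiom 4): no — w1 S w4 and w4 S w0, but not w1 S w0.
Euclidean (axiom 5): no — w0 S w2 and w0 S w1, but not w2 S w1.
So F validates K, D, T; S4 would additionally require S to be transitive. The strongest is T.

T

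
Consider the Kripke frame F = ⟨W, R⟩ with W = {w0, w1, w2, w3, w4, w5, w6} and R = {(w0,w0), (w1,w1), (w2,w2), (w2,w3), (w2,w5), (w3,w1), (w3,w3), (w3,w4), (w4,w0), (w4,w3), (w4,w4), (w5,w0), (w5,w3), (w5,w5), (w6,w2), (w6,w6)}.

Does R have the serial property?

Serial: yes — every world has a successor (e.g. w0 R w0).

Yes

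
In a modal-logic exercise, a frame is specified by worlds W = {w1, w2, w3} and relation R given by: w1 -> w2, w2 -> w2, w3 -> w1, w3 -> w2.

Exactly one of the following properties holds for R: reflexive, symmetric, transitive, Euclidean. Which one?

Reflexive: no — w1 is not related to itself.
Symmetric: no — w1 R w2 but not w2 R w1.
Transitive: yes — every two-step R-path is closed by a direct edge.
Euclidean: no — w3 R w2 and w3 R w1, but not w2 R w1.
Only transitive holds.

transitive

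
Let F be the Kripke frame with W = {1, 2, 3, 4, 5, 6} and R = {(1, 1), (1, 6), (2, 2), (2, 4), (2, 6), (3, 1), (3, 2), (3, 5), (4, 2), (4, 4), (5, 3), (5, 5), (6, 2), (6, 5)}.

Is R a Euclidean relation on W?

Euclidean: no — 2 R 4 and 2 R 6, but not 4 R 6.

No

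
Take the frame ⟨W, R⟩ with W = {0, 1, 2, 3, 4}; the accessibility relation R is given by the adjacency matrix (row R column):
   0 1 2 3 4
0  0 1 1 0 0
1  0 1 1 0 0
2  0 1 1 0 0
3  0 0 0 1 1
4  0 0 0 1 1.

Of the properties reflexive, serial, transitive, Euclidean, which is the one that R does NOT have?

Reflexive: no — 0 is not related to itself.
Serial: yes — every world has a successor (e.g. 0 R 1).
Transitive: yes — every two-step R-path is closed by a direct edge.
Euclidean: yes — any two successors of a common world are R-related.
Only reflexive fails.

reflexive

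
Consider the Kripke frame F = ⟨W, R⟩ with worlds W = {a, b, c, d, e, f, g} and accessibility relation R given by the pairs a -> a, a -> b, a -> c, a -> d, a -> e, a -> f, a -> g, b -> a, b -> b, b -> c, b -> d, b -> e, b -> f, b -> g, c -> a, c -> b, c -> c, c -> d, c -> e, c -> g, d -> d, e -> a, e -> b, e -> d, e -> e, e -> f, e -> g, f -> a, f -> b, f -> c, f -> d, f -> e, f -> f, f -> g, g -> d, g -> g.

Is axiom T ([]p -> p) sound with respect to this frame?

Yes

Axiom T corresponds to the accessibility relation being reflexive.
Reflexive: yes — every world is R-related to itself.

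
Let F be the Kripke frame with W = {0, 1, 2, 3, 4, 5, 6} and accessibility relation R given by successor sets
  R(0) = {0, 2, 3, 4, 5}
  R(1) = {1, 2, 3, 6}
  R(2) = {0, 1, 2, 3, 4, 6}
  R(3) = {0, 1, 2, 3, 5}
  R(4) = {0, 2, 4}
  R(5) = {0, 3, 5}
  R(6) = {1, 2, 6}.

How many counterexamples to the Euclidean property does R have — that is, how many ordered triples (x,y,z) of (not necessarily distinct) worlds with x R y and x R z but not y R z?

Enumerating: (0,2,5), (0,3,4), (0,4,3), (0,4,5), (0,5,2), (0,5,4), (1,3,6), (1,6,3), (2,0,1), (2,0,6), (2,1,0), (2,1,4), … and 14 more.
Total: 26.

26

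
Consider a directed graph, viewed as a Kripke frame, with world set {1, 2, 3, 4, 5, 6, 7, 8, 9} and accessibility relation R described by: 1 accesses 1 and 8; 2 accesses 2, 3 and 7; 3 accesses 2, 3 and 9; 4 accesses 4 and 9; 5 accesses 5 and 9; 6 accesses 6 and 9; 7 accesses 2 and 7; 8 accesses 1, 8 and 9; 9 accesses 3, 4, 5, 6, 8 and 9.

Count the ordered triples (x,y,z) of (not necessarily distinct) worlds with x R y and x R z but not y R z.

26

Enumerating: (2,3,7), (2,7,3), (3,2,9), (3,9,2), (8,1,9), (8,9,1), (9,3,4), (9,3,5), (9,3,6), (9,3,8), (9,4,3), (9,4,5), … and 14 more.
Total: 26.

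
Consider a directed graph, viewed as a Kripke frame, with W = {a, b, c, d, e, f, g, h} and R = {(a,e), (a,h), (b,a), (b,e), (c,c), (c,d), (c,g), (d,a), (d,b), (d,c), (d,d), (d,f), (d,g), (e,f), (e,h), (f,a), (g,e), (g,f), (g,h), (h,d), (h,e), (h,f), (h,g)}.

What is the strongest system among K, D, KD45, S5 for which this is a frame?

Serial (axiom D): yes — every world has a successor (e.g. a R e).
Euclidean (axiom 5): no — b R e and b R a, but not e R a.
Transitive (axiom 4): no — a R e and e R f, but not a R f.
Reflexive (axiom T): no — a is not related to itself.
So F validates K, D; KD45 would additionally require R to be Euclidean and transitive. The strongest is D.

D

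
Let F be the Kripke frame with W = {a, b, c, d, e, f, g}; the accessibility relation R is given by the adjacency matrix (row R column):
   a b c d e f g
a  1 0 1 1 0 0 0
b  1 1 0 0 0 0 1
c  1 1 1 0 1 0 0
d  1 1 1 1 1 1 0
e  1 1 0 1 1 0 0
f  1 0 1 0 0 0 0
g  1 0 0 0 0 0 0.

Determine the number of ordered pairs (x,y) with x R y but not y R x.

12

Enumerating: (b,a), (b,g), (c,b), (c,e), (d,b), (d,c), (d,f), (e,a), (e,b), (f,a), (f,c), (g,a).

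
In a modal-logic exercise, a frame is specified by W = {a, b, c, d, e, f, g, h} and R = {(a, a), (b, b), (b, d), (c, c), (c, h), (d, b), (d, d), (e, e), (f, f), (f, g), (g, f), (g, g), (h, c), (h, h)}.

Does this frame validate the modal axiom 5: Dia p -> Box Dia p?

The schema 5 characterises exactly the Euclidean frames.
Euclidean: yes — any two successors of a common world are R-related.

Yes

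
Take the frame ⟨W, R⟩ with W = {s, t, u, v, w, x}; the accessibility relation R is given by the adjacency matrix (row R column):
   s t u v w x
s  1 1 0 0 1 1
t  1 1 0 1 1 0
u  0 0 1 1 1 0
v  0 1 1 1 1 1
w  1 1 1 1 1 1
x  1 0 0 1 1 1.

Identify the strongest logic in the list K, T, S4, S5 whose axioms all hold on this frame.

T

Reflexive (axiom T): yes — every world is R-related to itself.
Transitive (axiom 4): no — s R t and t R v, but not s R v.
Euclidean (axiom 5): no — s R t and s R x, but not t R x.
So F validates K, T; S4 would additionally require R to be transitive. The strongest is T.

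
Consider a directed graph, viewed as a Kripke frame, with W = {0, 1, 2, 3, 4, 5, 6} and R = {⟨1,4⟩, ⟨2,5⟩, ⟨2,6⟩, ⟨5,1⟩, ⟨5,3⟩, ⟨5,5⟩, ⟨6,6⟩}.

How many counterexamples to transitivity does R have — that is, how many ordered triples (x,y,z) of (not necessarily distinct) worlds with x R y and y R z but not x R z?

Enumerating: (2,5,1), (2,5,3), (5,1,4).

3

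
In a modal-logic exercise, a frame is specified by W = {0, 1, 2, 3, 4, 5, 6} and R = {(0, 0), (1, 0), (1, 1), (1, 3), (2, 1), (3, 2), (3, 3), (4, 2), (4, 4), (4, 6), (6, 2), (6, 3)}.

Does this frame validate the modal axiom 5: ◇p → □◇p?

By correspondence theory, 5 is valid on a frame iff R is Euclidean.
Euclidean: no — 1 R 0 and 1 R 3, but not 0 R 3.

No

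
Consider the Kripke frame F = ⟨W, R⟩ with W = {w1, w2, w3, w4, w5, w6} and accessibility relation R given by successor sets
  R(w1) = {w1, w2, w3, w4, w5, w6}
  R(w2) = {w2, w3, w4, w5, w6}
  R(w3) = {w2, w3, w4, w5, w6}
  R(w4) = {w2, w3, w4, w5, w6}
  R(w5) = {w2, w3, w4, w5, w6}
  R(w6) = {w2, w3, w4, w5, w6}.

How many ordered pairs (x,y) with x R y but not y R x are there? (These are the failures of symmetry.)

5

Enumerating: (w1,w2), (w1,w3), (w1,w4), (w1,w5), (w1,w6).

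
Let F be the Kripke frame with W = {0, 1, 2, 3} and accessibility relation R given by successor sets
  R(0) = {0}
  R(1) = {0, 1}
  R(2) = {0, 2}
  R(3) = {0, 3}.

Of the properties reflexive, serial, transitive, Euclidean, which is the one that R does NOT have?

Euclidean

Reflexive: yes — every world is R-related to itself.
Serial: yes — every world has a successor (e.g. 0 R 0).
Transitive: yes — every two-step R-path is closed by a direct edge.
Euclidean: no — 1 R 0 and 1 R 1, but not 0 R 1.
Only Euclidean fails.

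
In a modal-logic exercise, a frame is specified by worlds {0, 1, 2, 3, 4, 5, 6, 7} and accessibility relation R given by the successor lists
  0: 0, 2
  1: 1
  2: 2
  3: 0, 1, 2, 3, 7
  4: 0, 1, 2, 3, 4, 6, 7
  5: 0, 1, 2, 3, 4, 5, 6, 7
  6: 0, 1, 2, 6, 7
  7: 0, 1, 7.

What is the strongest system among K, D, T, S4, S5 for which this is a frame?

Serial (axiom D): yes — every world has a successor (e.g. 0 R 0).
Reflexive (axiom T): yes — every world is R-related to itself.
Transitive (axiom 4): no — 7 R 0 and 0 R 2, but not 7 R 2.
Euclidean (axiom 5): no — 3 R 0 and 3 R 1, but not 0 R 1.
So F validates K, D, T; S4 would additionally require R to be transitive. The strongest is T.

T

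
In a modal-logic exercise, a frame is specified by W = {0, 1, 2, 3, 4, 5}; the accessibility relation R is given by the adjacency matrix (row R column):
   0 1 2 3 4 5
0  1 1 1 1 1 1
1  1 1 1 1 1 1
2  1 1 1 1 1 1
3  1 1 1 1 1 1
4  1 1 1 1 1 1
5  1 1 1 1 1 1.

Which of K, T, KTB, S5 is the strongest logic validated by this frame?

Reflexive (axiom T): yes — every world is R-related to itself.
Symmetric (axiom B): yes — every pair in R has its reverse in R.
Euclidean (axiom 5): yes — any two successors of a common world are R-related.
So F validates K, T, KTB, S5. The strongest is S5.

S5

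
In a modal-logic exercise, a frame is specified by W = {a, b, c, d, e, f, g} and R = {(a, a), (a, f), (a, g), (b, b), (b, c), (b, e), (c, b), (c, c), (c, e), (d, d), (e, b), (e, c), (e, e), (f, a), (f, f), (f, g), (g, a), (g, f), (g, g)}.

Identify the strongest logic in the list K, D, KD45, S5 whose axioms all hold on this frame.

Serial (axiom D): yes — every world has a successor (e.g. a R a).
Euclidean (axiom 5): yes — any two successors of a common world are R-related.
Transitive (axiom 4): yes — every two-step R-path is closed by a direct edge.
Reflexive (axiom T): yes — every world is R-related to itself.
So F validates K, D, KD45, S5. The strongest is S5.

S5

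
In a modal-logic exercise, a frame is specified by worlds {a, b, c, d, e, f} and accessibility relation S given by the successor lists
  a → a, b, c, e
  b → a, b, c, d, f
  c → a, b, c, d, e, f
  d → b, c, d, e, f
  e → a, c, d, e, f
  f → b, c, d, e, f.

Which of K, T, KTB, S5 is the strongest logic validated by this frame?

KTB

Reflexive (axiom T): yes — every world is S-related to itself.
Symmetric (axiom B): yes — every pair in S has its reverse in S.
Euclidean (axiom 5): no — a S b and a S e, but not b S e.
So F validates K, T, KTB; S5 would additionally require S to be Euclidean. The strongest is KTB.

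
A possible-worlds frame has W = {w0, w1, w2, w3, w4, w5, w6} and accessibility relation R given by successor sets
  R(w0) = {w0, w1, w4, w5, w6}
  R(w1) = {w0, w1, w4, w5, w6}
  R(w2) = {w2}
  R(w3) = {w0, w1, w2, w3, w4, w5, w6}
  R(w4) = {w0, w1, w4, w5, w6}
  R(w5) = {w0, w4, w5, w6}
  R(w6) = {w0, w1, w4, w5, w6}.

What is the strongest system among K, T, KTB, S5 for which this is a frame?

T

Reflexive (axiom T): yes — every world is R-related to itself.
Symmetric (axiom B): no — w1 R w5 but not w5 R w1.
Euclidean (axiom 5): no — w0 R w5 and w0 R w1, but not w5 R w1.
So F validates K, T; KTB would additionally require R to be symmetric. The strongest is T.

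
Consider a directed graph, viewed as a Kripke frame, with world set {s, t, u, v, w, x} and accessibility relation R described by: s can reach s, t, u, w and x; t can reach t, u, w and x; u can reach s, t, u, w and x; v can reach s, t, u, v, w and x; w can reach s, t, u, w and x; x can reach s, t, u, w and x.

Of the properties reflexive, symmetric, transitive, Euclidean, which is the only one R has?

reflexive

Reflexive: yes — every world is R-related to itself.
Symmetric: no — s R t but not t R s.
Transitive: no — t R u and u R s, but not t R s.
Euclidean: no — u R t and u R s, but not t R s.
Only reflexive holds.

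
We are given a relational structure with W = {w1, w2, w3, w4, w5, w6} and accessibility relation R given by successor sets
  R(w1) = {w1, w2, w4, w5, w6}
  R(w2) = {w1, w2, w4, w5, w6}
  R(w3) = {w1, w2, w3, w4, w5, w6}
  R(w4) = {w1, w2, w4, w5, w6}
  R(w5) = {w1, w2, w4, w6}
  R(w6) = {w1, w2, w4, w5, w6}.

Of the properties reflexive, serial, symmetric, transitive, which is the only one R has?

serial

Reflexive: no — w5 is not related to itself.
Serial: yes — every world has a successor (e.g. w1 R w1).
Symmetric: no — w3 R w1 but not w1 R w3.
Transitive: no — w5 R w1 and w1 R w5, but not w5 R w5.
Only serial holds.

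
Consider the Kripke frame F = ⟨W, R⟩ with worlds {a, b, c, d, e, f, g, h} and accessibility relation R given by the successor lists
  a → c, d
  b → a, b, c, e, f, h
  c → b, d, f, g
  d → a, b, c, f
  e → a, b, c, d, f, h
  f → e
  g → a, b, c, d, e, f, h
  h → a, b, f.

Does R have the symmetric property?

No

Symmetric: no — a R c but not c R a.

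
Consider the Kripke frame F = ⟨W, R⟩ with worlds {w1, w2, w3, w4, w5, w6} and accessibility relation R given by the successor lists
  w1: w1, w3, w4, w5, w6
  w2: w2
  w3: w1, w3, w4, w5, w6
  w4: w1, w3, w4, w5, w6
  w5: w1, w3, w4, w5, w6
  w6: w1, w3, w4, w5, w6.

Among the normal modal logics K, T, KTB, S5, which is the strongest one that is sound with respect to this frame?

S5

Reflexive (axiom T): yes — every world is R-related to itself.
Symmetric (axiom B): yes — every pair in R has its reverse in R.
Euclidean (axiom 5): yes — any two successors of a common world are R-related.
So F validates K, T, KTB, S5. The strongest is S5.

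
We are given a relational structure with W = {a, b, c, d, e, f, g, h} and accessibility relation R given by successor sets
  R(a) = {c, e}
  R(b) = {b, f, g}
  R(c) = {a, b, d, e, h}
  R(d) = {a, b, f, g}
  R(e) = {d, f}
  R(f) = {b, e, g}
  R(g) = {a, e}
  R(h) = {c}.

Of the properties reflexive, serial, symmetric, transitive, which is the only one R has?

serial

Reflexive: no — a is not related to itself.
Serial: yes — every world has a successor (e.g. a R c).
Symmetric: no — a R e but not e R a.
Transitive: no — a R c and c R b, but not a R b.
Only serial holds.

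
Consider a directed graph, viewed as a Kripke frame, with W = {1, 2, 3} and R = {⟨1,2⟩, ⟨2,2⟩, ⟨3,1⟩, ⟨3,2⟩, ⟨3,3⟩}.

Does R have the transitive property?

Yes

Transitive: yes — every two-step R-path is closed by a direct edge.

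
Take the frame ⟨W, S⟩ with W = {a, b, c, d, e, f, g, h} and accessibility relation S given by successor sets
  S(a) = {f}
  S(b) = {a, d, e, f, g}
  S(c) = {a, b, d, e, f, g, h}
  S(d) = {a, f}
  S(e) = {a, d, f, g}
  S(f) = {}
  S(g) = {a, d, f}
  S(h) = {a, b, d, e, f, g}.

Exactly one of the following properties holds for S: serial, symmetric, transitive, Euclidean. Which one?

transitive

Serial: no — f has no S-successor.
Symmetric: no — a S f but not f S a.
Transitive: yes — every two-step S-path is closed by a direct edge.
Euclidean: no — b S a and b S d, but not a S d.
Only transitive holds.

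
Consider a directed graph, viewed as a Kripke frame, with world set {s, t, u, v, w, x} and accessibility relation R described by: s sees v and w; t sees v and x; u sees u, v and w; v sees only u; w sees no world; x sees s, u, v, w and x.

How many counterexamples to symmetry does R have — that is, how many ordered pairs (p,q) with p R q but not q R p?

Enumerating: (s,v), (s,w), (t,v), (t,x), (u,w), (x,s), (x,u), (x,v), (x,w).

9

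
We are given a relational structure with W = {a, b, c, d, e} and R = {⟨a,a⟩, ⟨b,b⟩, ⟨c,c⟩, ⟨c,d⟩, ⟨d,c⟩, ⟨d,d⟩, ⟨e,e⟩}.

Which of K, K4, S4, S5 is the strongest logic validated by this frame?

Transitive (axiom 4): yes — every two-step R-path is closed by a direct edge.
Reflexive (axiom T): yes — every world is R-related to itself.
Euclidean (axiom 5): yes — any two successors of a common world are R-related.
So F validates K, K4, S4, S5. The strongest is S5.

S5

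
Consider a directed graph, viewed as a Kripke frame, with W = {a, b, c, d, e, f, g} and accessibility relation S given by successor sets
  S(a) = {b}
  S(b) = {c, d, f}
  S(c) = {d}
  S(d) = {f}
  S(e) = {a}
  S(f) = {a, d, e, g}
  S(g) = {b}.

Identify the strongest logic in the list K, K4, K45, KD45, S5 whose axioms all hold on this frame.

Transitive (axiom 4): no — a S b and b S c, but not a S c.
Euclidean (axiom 5): no — b S c and b S f, but not c S f.
Serial (axiom D): yes — every world has a successor (e.g. a S b).
Reflexive (axiom T): no — a is not related to itself.
So F validates K; K4 would additionally require S to be transitive. The strongest is K.

K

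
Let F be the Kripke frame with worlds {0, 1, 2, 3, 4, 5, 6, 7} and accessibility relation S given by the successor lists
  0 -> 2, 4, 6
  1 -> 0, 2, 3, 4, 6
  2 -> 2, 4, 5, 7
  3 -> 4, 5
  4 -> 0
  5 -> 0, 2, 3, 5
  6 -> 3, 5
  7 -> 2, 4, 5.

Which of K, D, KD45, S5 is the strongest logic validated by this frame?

D

Serial (axiom D): yes — every world has a successor (e.g. 0 S 2).
Euclidean (axiom 5): no — 0 S 2 and 0 S 6, but not 2 S 6.
Transitive (axiom 4): no — 0 S 2 and 2 S 5, but not 0 S 5.
Reflexive (axiom T): no — 0 is not related to itself.
So F validates K, D; KD45 would additionally require S to be Euclidean and transitive. The strongest is D.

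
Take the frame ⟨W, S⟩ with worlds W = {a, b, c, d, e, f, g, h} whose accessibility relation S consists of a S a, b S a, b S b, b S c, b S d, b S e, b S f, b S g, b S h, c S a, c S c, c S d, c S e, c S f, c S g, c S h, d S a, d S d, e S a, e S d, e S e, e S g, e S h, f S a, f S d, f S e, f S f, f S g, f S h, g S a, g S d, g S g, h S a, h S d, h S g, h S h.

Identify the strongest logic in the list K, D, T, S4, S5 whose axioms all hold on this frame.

S4

Serial (axiom D): yes — every world has a successor (e.g. a S a).
Reflexive (axiom T): yes — every world is S-related to itself.
Transitive (axiom 4): yes — every two-step S-path is closed by a direct edge.
Euclidean (axiom 5): no — b S a and b S c, but not a S c.
So F validates K, D, T, S4; S5 would additionally require S to be Euclidean. The strongest is S4.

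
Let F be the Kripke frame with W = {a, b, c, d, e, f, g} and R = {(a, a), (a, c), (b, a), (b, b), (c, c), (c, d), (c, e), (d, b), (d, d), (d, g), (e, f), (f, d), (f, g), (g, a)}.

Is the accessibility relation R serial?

Yes

Serial: yes — every world has a successor (e.g. a R a).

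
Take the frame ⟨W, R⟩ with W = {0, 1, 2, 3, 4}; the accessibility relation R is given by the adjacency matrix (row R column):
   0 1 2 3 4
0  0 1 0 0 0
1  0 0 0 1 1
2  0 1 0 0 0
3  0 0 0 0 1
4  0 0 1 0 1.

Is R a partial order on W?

No

Reflexive: no — 0 is not related to itself.
Transitive: no — 0 R 1 and 1 R 3, but not 0 R 3.
Antisymmetric: yes — no distinct pair is related both ways.
So R is not a partial order.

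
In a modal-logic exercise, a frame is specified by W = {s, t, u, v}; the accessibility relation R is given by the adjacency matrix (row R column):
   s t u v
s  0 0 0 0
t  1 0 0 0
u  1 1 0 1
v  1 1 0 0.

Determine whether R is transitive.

Transitive: yes — every two-step R-path is closed by a direct edge.

Yes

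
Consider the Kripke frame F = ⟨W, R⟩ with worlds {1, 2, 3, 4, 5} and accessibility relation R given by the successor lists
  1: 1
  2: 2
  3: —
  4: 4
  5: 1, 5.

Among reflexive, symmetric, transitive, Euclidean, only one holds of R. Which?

transitive

Reflexive: no — 3 is not related to itself.
Symmetric: no — 5 R 1 but not 1 R 5.
Transitive: yes — every two-step R-path is closed by a direct edge.
Euclidean: no — 5 R 1 and 5 R 5, but not 1 R 5.
Only transitive holds.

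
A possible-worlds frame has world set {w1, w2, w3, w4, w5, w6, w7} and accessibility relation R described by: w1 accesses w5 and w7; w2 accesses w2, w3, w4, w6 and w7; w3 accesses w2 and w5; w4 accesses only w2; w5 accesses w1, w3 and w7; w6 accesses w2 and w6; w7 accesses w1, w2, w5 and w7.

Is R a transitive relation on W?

No

Transitive: no — w1 R w5 and w5 R w3, but not w1 R w3.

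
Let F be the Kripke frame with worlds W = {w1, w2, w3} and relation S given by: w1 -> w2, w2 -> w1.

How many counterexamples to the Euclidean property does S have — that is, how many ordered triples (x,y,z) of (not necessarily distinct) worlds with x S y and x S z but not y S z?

Enumerating: (w1,w2,w2), (w2,w1,w1).

2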